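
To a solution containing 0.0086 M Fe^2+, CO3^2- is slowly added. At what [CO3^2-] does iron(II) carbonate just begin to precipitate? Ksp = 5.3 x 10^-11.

[CO3^2-] ≈ 6.2e-9 M

FeCO3(s) ⇌ Fe^2+(aq) + CO3^2-(aq)
Ksp = [Fe^2+][CO3^2-]
Precipitation begins when Q = Ksp. With [Fe^2+] = 0.0086 M:
5.3 x 10^-11 = (0.0086) × [CO3^2-]
[CO3^2-] = (5.3 x 10^-11 / 8.6 x 10^-3) = 6.2 × 10^-9 M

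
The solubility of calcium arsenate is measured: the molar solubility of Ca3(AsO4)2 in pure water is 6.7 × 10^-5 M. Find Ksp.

1.5 × 10^-19

Ca3(AsO4)2(s) ⇌ 3 Ca^2+(aq) + 2 AsO4^3-(aq)
For each mole of Ca3(AsO4)2 that dissolves: [Ca^2+] = 3s, [AsO4^3-] = 2s.
Ksp = [Ca^2+]^3[AsO4^3-]^2
So Ksp = (3s)^3 × (2s)^2 = 108s^5
With s = 6.7 × 10^-5: Ksp = 1.5 × 10^-19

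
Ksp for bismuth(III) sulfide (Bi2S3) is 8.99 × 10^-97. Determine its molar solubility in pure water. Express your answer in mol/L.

s = 2.42 × 10^-20 M

Bi2S3(s) <=> 2 Bi^3+(aq) + 3 S^2-(aq)
Ksp = [Bi^3+]^2[S^2-]^3
Let s = molar solubility. Then [Bi^3+] = 2s and [S^2-] = 3s.
So Ksp = (2s)^2 × (3s)^3 = 108s^5
s^5 = 8.99 × 10^-97 / 108, so s = 2.42 × 10^-20 M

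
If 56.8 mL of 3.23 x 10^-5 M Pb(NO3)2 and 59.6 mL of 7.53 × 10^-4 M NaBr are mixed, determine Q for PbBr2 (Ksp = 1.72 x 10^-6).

2.34 × 10^-12

Total volume = 56.8 + 59.6 = 116.4 mL.
[Pb^2+] = 3.23 x 10^-5 × (56.8/116.4) = 1.576 × 10^-5 M
[Br^-] = 7.53 × 10^-4 × (59.6/116.4) = 3.856 x 10^-4 M
PbBr2(s) <=> Pb^2+(aq) + 2 Br^-(aq), so Q = [Pb^2+][Br^-]^2
Q = (1.576 × 10^-5)(3.856 × 10^-4)^2 = 2.34 × 10^-12
Q < Ksp, so no precipitate of PbBr2 forms.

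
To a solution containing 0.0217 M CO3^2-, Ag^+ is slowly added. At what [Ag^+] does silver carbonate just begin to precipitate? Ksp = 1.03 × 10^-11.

[Ag^+] ≈ 2.18 × 10^-5 M

Ag2CO3(s) <=> 2 Ag^+ + CO3^2-
Ksp = [Ag^+]^2[CO3^2-]
Precipitation begins when Q = Ksp. With [CO3^2-] = 0.0217 M:
1.03 × 10^-11 = (0.0217) × [Ag^+]^2
[Ag^+] = (1.03 × 10^-11 / 2.17 x 10^-2)^(1/2) = 2.18 x 10^-5 M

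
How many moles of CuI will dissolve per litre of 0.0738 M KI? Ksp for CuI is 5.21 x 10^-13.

s ≈ 7.06e-12 M

CuI(s) ⇌ Cu^+(aq) + I^-(aq)
Ksp = [Cu^+][I^-]
Let s be the molar solubility in this solution. [Cu^+] = s, [I^-] = 0.0738 + s ≈ 0.0738 (Ksp is small, so little additional dissolves).
Ksp ≈ s × 0.0738
s = 7.06 × 10^-12 M
Check: s = 7.1 x 10^-12 ≪ 0.0738, so the approximation is valid.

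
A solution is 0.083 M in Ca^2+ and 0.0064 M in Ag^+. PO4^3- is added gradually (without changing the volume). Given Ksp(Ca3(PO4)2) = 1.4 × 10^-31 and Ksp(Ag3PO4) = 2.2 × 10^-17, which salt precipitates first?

Ca3(PO4)2

Precipitation of each salt starts when its ion product equals its Ksp.
For Ca3(PO4)2: 1.4 × 10^-31 = (0.083)^3 × [PO4^3-]^2  ⇒  [PO4^3-] = 1.6 x 10^-14 M.
For Ag3PO4: 2.2 × 10^-17 = (0.0064)^3 × [PO4^3-]  ⇒  [PO4^3-] = 8.4 × 10^-11 M.
The salt with the lower threshold [PO4^3-] precipitates first: Ca3(PO4)2.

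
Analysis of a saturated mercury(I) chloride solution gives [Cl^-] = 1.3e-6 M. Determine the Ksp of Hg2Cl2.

1.1 x 10^-18

Hg2Cl2(s) <=> Hg2^2+ + 2 Cl^-
Stoichiometry gives [Hg2^2+] = (1/2)[Cl^-] = 6.50 × 10^-7 M.
Ksp = [Hg2^2+][Cl^-]^2
Ksp = 6.50 × 10^-7 × (1.3 × 10^-6)^2 = 1.1 x 10^-18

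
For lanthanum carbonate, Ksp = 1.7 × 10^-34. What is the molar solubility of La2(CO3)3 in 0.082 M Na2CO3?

2.8e-16 M

La2(CO3)3(s) ⇌ 2 La^3+ + 3 CO3^2-
Ksp = [La^3+]^2[CO3^2-]^3
If s mol/L dissolves here, [La^3+] = 2s, [CO3^2-] = 0.082 + 3s ≈ 0.082 (common-ion effect: CO3^2- is already 0.082 M).
Ksp ≈ (2s)^2 × (0.082)^3
s = 2.8 × 10^-16 M
Check: 3s = 8.3 × 10^-16 ≪ 0.082, so the approximation is valid.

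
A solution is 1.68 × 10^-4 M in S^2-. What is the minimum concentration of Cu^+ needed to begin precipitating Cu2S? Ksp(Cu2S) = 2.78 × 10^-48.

Cu2S(s) ⇌ 2 Cu^+(aq) + S^2-(aq)
Ksp = [Cu^+]^2[S^2-]
Precipitation begins when Q = Ksp. With [S^2-] = 1.68 × 10^-4 M:
2.78 × 10^-48 = (1.68 × 10^-4) × [Cu^+]^2
[Cu^+] = (2.78 × 10^-48 / 1.68 × 10^-4)^(1/2) = 1.29 × 10^-22 M

1.29 x 10^-22 M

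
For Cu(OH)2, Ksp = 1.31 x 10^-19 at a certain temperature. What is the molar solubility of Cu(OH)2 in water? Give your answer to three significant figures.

Cu(OH)2(s) ⇌ Cu^2+ + 2 OH^-
Ksp = [Cu^2+][OH^-]^2
Let s = molar solubility. Then [Cu^2+] = s and [OH^-] = 2s.
Ksp = s(2s)^2 = 4s^3
s^3 = 1.31 x 10^-19 / 4, so s = 3.20 x 10^-7 M

s = 3.20 × 10^-7 M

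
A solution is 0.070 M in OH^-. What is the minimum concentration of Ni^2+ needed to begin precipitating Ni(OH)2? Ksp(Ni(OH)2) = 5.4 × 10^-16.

1.1e-13 M

Ni(OH)2(s) <=> Ni^2+ + 2 OH^-
Ksp = [Ni^2+][OH^-]^2
Precipitation begins when Q = Ksp. With [OH^-] = 0.070 M:
5.4 × 10^-16 = (0.070)^2 × [Ni^2+]
[Ni^2+] = (5.4 × 10^-16 / 4.90 × 10^-3) = 1.1 × 10^-13 M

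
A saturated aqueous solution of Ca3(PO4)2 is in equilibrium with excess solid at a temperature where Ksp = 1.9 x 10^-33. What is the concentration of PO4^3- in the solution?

Ca3(PO4)2(s) <=> 3 Ca^2+(aq) + 2 PO4^3-(aq)
Ksp = [Ca^2+]^3[PO4^3-]^2
Let s = molar solubility. Then [Ca^2+] = 3s and [PO4^3-] = 2s.
So Ksp = (3s)^3 × (2s)^2 = 108s^5
s^5 = 1.9 x 10^-33 / 108, so s = 1.12 × 10^-7 M
[PO4^3-] = 2s = 2.2 × 10^-7 M

[PO4^3-] ≈ 2.2 x 10^-7 M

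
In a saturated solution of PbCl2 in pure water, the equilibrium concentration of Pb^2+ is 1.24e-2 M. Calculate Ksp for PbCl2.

PbCl2(s) ⇌ Pb^2+ + 2 Cl^-
Stoichiometry gives [Cl^-] = (2/1)[Pb^2+] = 2.480 × 10^-2 M.
Ksp = [Pb^2+][Cl^-]^2
Ksp = 1.24 × 10^-2 × (2.480 x 10^-2)^2 = 7.63 × 10^-6

7.63 x 10^-6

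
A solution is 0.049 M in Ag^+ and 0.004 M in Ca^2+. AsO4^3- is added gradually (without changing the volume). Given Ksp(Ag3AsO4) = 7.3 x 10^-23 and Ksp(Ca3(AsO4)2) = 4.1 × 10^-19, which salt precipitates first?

Each salt begins to precipitate when Q = Ksp, i.e. when [AsO4^3-] reaches its threshold.
For Ag3AsO4: 7.3 x 10^-23 = (0.049)^3 × [AsO4^3-]  ⇒  [AsO4^3-] = 6.2 × 10^-19 M.
For Ca3(AsO4)2: 4.1 × 10^-19 = (0.004)^3 × [AsO4^3-]^2  ⇒  [AsO4^3-] = 2.5 × 10^-6 M.
The salt with the lower threshold [AsO4^3-] precipitates first: Ag3AsO4.

Ag3AsO4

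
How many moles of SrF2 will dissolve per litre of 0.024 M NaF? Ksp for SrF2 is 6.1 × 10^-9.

SrF2(s) ⇌ Sr^2+ + 2 F^-
Ksp = [Sr^2+][F^-]^2
Let s = moles of SrF2 that dissolve per litre. [Sr^2+] = s, [F^-] = 0.024 + 2s ≈ 0.024 (Ksp is small, so little additional dissolves).
Ksp ≈ s × (0.024)^2
s = 1.1 × 10^-5 M
Check: 2s = 2.1 × 10^-5 ≪ 0.024, so the approximation is valid.

1.1e-5 M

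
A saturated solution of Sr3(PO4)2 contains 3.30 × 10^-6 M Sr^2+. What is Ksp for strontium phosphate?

1.74 × 10^-28

Sr3(PO4)2(s) <=> 3 Sr^2+ + 2 PO4^3-
Stoichiometry gives [PO4^3-] = (2/3)[Sr^2+] = 2.200 × 10^-6 M.
Ksp = [Sr^2+]^3[PO4^3-]^2
Ksp = (3.30 × 10^-6)^3 × (2.200 x 10^-6)^2 = 1.74 × 10^-28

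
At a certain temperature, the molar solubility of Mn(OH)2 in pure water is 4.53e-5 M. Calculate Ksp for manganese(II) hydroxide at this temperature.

Ksp = 3.72e-13

Mn(OH)2(s) ⇌ Mn^2+ + 2 OH^-
With molar solubility s: [Mn^2+] = s, [OH^-] = 2s.
Ksp = [Mn^2+][OH^-]^2
Substituting: Ksp = s(2s)^2 = 4s^3
Ksp = 4 × (4.53 × 10^-5)^3 = 3.72 × 10^-13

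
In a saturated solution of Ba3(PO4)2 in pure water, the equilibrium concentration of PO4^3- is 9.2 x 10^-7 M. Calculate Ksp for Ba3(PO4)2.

Ba3(PO4)2(s) ⇌ 3 Ba^2+(aq) + 2 PO4^3-(aq)
Stoichiometry gives [Ba^2+] = (3/2)[PO4^3-] = 1.38 × 10^-6 M.
Ksp = [Ba^2+]^3[PO4^3-]^2
Ksp = (1.38 × 10^-6)^3 × (9.2 × 10^-7)^2 = 2.2 x 10^-30

Ksp = 2.2 × 10^-30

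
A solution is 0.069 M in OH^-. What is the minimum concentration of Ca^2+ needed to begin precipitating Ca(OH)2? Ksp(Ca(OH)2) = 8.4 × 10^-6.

[Ca^2+] ≈ 1.8 × 10^-3 M

Ca(OH)2(s) ⇌ Ca^2+(aq) + 2 OH^-(aq)
Ksp = [Ca^2+][OH^-]^2
Precipitation begins when Q = Ksp. With [OH^-] = 0.069 M:
8.4 × 10^-6 = (0.069)^2 × [Ca^2+]
[Ca^2+] = (8.4 × 10^-6 / 4.76 × 10^-3) = 1.8 x 10^-3 M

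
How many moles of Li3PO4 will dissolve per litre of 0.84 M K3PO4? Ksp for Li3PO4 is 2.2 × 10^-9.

s = 4.6 × 10^-4 M

Li3PO4(s) <=> 3 Li^+ + PO4^3-
Ksp = [Li^+]^3[PO4^3-]
Let s = moles of Li3PO4 that dissolve per litre. [Li^+] = 3s, [PO4^3-] = 0.84 + s ≈ 0.84 (since PO4^3- from K3PO4 dominates).
Ksp ≈ (3s)^3 × 0.84
s = 4.6 x 10^-4 M
Check: s = 4.6 × 10^-4 ≪ 0.84, so the approximation is valid.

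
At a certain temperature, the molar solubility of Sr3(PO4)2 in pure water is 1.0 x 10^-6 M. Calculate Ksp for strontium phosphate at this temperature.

Ksp ≈ 1.1 × 10^-28

Sr3(PO4)2(s) ⇌ 3 Sr^2+ + 2 PO4^3-
With molar solubility s: [Sr^2+] = 3s, [PO4^3-] = 2s.
Ksp = [Sr^2+]^3[PO4^3-]^2
Substituting: Ksp = (3s)^3(2s)^2 = 108s^5
Ksp = 108 × (1.0 × 10^-6)^5 = 1.1 x 10^-28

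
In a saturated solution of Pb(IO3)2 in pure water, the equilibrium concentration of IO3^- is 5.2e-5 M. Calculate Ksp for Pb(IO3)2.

Ksp ≈ 7.0 × 10^-14

Pb(IO3)2(s) ⇌ Pb^2+(aq) + 2 IO3^-(aq)
Stoichiometry gives [Pb^2+] = (1/2)[IO3^-] = 2.60 × 10^-5 M.
Ksp = [Pb^2+][IO3^-]^2
Ksp = 2.60 × 10^-5 × (5.2 x 10^-5)^2 = 7.0 × 10^-14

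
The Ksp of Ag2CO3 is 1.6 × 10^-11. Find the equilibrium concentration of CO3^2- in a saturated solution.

[CO3^2-] ≈ 1.6e-4 M

Ag2CO3(s) ⇌ 2 Ag^+(aq) + CO3^2-(aq)
Ksp = [Ag^+]^2[CO3^2-]
If s mol/L of Ag2CO3 dissolves, [Ag^+] = 2s and [CO3^2-] = s.
Ksp = (2s)^2s = 4s^3
s = (1.6 × 10^-11 / 4)^(1/3) = 1.59 x 10^-4 M
[CO3^2-] = s = 1.6 x 10^-4 M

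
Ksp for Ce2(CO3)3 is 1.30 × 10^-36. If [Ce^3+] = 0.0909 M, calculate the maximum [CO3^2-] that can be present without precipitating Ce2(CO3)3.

[CO3^2-] ≈ 5.40 × 10^-12 M

Ce2(CO3)3(s) <=> 2 Ce^3+(aq) + 3 CO3^2-(aq)
Ksp = [Ce^3+]^2[CO3^2-]^3
Precipitation begins when Q = Ksp. With [Ce^3+] = 0.0909 M:
1.30 × 10^-36 = (0.0909)^2 × [CO3^2-]^3
[CO3^2-] = (1.30 × 10^-36 / 8.263 x 10^-3)^(1/3) = 5.40 × 10^-12 M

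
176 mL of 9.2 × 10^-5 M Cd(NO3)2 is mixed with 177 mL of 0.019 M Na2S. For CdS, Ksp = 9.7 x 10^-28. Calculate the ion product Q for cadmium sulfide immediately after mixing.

Q = 4.4 × 10^-7

Total volume = 176 + 177 = 353 mL.
[Cd^2+] = 9.2 × 10^-5 × (176/353) = 4.59 × 10^-5 M
[S^2-] = 1.9 × 10^-2 × (177/353) = 9.53 × 10^-3 M
CdS(s) <=> Cd^2+(aq) + S^2-(aq), so Q = [Cd^2+][S^2-]
Q = (4.59 x 10^-5)(9.53 × 10^-3) = 4.4 × 10^-7
Q > Ksp, so CdS will precipitate.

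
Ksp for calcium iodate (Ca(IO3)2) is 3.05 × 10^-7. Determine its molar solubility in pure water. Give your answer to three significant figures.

Ca(IO3)2(s) ⇌ Ca^2+ + 2 IO3^-
Ksp = [Ca^2+][IO3^-]^2
For each mole of Ca(IO3)2 that dissolves: [Ca^2+] = s, [IO3^-] = 2s.
So Ksp = s × (2s)^2 = 4s^3
s^3 = 3.05 × 10^-7 / 4, so s = 4.24 x 10^-3 M

4.24 × 10^-3 M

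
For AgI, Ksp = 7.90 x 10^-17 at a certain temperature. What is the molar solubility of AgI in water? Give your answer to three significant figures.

s = 8.89 × 10^-9 M

AgI(s) ⇌ Ag^+ + I^-
Ksp = [Ag^+][I^-]
For each mole of AgI that dissolves: [Ag^+] = s, [I^-] = s.
Ksp = (s)(s) = s^2
s = √(7.90 x 10^-17) = 8.89 × 10^-9 M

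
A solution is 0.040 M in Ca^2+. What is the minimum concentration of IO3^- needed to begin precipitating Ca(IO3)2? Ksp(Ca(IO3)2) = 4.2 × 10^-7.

Ca(IO3)2(s) <=> Ca^2+(aq) + 2 IO3^-(aq)
Ksp = [Ca^2+][IO3^-]^2
Precipitation begins when Q = Ksp. With [Ca^2+] = 0.040 M:
4.2 × 10^-7 = (0.040) × [IO3^-]^2
[IO3^-] = (4.2 × 10^-7 / 4.0 × 10^-2)^(1/2) = 3.2 × 10^-3 M

3.2e-3 M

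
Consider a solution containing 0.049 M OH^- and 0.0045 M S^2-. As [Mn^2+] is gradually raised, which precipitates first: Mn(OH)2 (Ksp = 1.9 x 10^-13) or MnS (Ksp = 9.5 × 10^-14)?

MnS

Each salt begins to precipitate when Q = Ksp, i.e. when [Mn^2+] reaches its threshold.
For Mn(OH)2: 1.9 x 10^-13 = (0.049)^2 × [Mn^2+]  ⇒  [Mn^2+] = 7.9 x 10^-11 M.
For MnS: 9.5 × 10^-14 = 0.0045 × [Mn^2+]  ⇒  [Mn^2+] = 2.1 x 10^-11 M.
The salt with the lower threshold [Mn^2+] precipitates first: MnS.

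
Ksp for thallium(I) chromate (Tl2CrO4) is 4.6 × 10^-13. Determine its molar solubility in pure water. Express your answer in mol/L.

Tl2CrO4(s) ⇌ 2 Tl^+ + CrO4^2-
Ksp = [Tl^+]^2[CrO4^2-]
If s mol/L of Tl2CrO4 dissolves, [Tl^+] = 2s and [CrO4^2-] = s.
Ksp = (2s)^2s = 4s^3
s = (4.6 × 10^-13 / 4)^(1/3) = 4.9 × 10^-5 M

4.9 × 10^-5 M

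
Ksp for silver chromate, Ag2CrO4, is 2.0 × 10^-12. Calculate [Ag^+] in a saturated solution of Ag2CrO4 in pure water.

[Ag^+] = 1.6 × 10^-4 M

Ag2CrO4(s) ⇌ 2 Ag^+ + CrO4^2-
Ksp = [Ag^+]^2[CrO4^2-]
With molar solubility s: [Ag^+] = 2s, [CrO4^2-] = s.
Substituting: Ksp = (2s)^2s = 4s^3
Solving, s = (2.0 × 10^-12/4)^(1/3) = 7.94 x 10^-5 M
[Ag^+] = 2s = 1.6 × 10^-4 M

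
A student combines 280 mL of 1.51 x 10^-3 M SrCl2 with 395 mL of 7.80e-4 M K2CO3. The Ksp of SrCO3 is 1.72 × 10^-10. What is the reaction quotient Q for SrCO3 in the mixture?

2.86e-7

Total volume = 280 + 395 = 675 mL.
[Sr^2+] = 1.51 x 10^-3 × (280/675) = 6.264 x 10^-4 M
[CO3^2-] = 7.80 × 10^-4 × (395/675) = 4.564 x 10^-4 M
SrCO3(s) ⇌ Sr^2+(aq) + CO3^2-(aq), so Q = [Sr^2+][CO3^2-]
Q = (6.264 x 10^-4)(4.564 × 10^-4) = 2.86 × 10^-7
Q > Ksp, so SrCO3 will precipitate.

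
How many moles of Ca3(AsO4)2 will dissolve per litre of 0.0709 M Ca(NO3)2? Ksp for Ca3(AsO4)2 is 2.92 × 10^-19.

s ≈ 1.43 × 10^-8 M

Ca3(AsO4)2(s) ⇌ 3 Ca^2+(aq) + 2 AsO4^3-(aq)
Ksp = [Ca^2+]^3[AsO4^3-]^2
Let s be the molar solubility in this solution. [Ca^2+] = 0.0709 + 3s ≈ 0.0709, [AsO4^3-] = 2s (Ksp is small, so little additional dissolves).
Ksp ≈ (0.0709)^3 × (2s)^2
s = 1.43 × 10^-8 M
Check: 3s = 4.3 × 10^-8 ≪ 0.0709, so the approximation is valid.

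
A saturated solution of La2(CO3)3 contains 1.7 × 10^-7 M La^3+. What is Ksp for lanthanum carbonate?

Ksp ≈ 4.8 × 10^-34

La2(CO3)3(s) ⇌ 2 La^3+ + 3 CO3^2-
Stoichiometry gives [CO3^2-] = (3/2)[La^3+] = 2.55 x 10^-7 M.
Ksp = [La^3+]^2[CO3^2-]^3
Ksp = (1.7 × 10^-7)^2 × (2.55 x 10^-7)^3 = 4.8 × 10^-34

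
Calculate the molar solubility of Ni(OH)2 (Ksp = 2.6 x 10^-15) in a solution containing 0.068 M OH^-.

Ni(OH)2(s) <=> Ni^2+ + 2 OH^-
Ksp = [Ni^2+][OH^-]^2
Let s = moles of Ni(OH)2 that dissolve per litre. [Ni^2+] = s, [OH^-] = 0.068 + 2s ≈ 0.068 (since the OH^- already present dominates).
Ksp ≈ s × (0.068)^2
s = 5.6 x 10^-13 M
Check: 2s = 1.1 x 10^-12 ≪ 0.068, so the approximation is valid.

5.6e-13 M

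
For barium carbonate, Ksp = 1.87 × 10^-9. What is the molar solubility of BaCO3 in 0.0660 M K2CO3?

BaCO3(s) <=> Ba^2+ + CO3^2-
Ksp = [Ba^2+][CO3^2-]
If s mol/L dissolves here, [Ba^2+] = s, [CO3^2-] = 0.0660 + s ≈ 0.0660 (since CO3^2- from K2CO3 dominates).
Ksp ≈ s × 0.0660
s = 2.83 × 10^-8 M
Check: s = 2.8 × 10^-8 ≪ 0.0660, so the approximation is valid.

s = 2.83 x 10^-8 M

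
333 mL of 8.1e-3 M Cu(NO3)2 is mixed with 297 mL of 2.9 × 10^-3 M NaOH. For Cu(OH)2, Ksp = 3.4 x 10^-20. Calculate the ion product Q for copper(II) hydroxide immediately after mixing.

Total volume = 333 + 297 = 630 mL.
[Cu^2+] = 8.1 × 10^-3 × (333/630) = 4.28 × 10^-3 M
[OH^-] = 2.9 × 10^-3 × (297/630) = 1.37 × 10^-3 M
Cu(OH)2(s) ⇌ Cu^2+ + 2 OH^-, so Q = [Cu^2+][OH^-]^2
Q = (4.28 x 10^-3)(1.37 × 10^-3)^2 = 8.0 × 10^-9
Q > Ksp, so Cu(OH)2 will precipitate.

Q ≈ 8.0e-9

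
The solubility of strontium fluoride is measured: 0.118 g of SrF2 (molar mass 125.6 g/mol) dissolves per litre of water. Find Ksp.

Molar solubility s = (1.18 × 10^-1 g/L) / (125.6 g/mol) = 9.395 × 10^-4 M.
SrF2(s) ⇌ Sr^2+(aq) + 2 F^-(aq)
With molar solubility s: [Sr^2+] = s, [F^-] = 2s.
Ksp = [Sr^2+][F^-]^2
Ksp = s(2s)^2 = 4s^3
Ksp = 4 × (9.395 × 10^-4)^3 = 3.32 × 10^-9

Ksp = 3.32 × 10^-9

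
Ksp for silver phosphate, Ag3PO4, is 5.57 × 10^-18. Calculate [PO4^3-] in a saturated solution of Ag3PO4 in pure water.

Ag3PO4(s) <=> 3 Ag^+ + PO4^3-
Ksp = [Ag^+]^3[PO4^3-]
With molar solubility s: [Ag^+] = 3s, [PO4^3-] = s.
So Ksp = (3s)^3 × s = 27s^4
s^4 = 5.57 × 10^-18 / 27, so s = 2.131 × 10^-5 M
[PO4^3-] = s = 2.13 × 10^-5 M

[PO4^3-] = 2.13e-5 M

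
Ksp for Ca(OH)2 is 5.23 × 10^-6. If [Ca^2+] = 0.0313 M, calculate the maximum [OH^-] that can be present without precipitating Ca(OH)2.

Ca(OH)2(s) <=> Ca^2+(aq) + 2 OH^-(aq)
Ksp = [Ca^2+][OH^-]^2
Precipitation begins when Q = Ksp. With [Ca^2+] = 0.0313 M:
5.23 × 10^-6 = (0.0313) × [OH^-]^2
[OH^-] = (5.23 × 10^-6 / 3.13 × 10^-2)^(1/2) = 1.29 × 10^-2 M

0.0129 M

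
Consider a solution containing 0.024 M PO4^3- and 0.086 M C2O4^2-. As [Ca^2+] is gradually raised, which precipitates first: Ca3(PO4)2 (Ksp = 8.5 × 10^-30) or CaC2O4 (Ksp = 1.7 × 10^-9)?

Ca3(PO4)2

Each salt begins to precipitate when Q = Ksp, i.e. when [Ca^2+] reaches its threshold.
For Ca3(PO4)2: 8.5 × 10^-30 = (0.024)^2 × [Ca^2+]^3  ⇒  [Ca^2+] = 2.5 × 10^-9 M.
For CaC2O4: 1.7 × 10^-9 = 0.086 × [Ca^2+]  ⇒  [Ca^2+] = 2.0 × 10^-8 M.
The salt with the lower threshold [Ca^2+] precipitates first: Ca3(PO4)2.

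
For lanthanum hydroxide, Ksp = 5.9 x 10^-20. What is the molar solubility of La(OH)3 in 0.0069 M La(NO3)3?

6.8 × 10^-7 M

La(OH)3(s) <=> La^3+(aq) + 3 OH^-(aq)
Ksp = [La^3+][OH^-]^3
Let s be the molar solubility in this solution. [La^3+] = 0.0069 + s ≈ 0.0069, [OH^-] = 3s (common-ion effect: La^3+ is already 0.0069 M).
Ksp ≈ 0.0069 × (3s)^3
s = 6.8 × 10^-7 M
Check: s = 6.8 × 10^-7 ≪ 0.0069, so the approximation is valid.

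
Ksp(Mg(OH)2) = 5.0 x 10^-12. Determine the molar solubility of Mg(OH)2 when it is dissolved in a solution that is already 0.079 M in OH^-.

8.0 x 10^-10 M

Mg(OH)2(s) ⇌ Mg^2+ + 2 OH^-
Ksp = [Mg^2+][OH^-]^2
Let s = moles of Mg(OH)2 that dissolve per litre. [Mg^2+] = s, [OH^-] = 0.079 + 2s ≈ 0.079 (Ksp is small, so little additional dissolves).
Ksp ≈ s × (0.079)^2
s = 8.0 × 10^-10 M
Check: 2s = 1.6 x 10^-9 ≪ 0.079, so the approximation is valid.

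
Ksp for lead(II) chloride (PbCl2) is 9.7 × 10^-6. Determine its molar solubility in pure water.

s ≈ 1.3 x 10^-2 M

PbCl2(s) <=> Pb^2+(aq) + 2 Cl^-(aq)
Ksp = [Pb^2+][Cl^-]^2
If s mol/L of PbCl2 dissolves, [Pb^2+] = s and [Cl^-] = 2s.
So Ksp = s × (2s)^2 = 4s^3
Solving, s = (9.7 × 10^-6/4)^(1/3) = 1.3 × 10^-2 M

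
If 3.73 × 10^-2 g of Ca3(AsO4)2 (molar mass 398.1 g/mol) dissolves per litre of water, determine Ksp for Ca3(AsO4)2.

Molar solubility s = (3.73 × 10^-2 g/L) / (398.1 g/mol) = 9.370 × 10^-5 M.
Ca3(AsO4)2(s) ⇌ 3 Ca^2+ + 2 AsO4^3-
If s mol/L of Ca3(AsO4)2 dissolves, [Ca^2+] = 3s and [AsO4^3-] = 2s.
Ksp = [Ca^2+]^3[AsO4^3-]^2
Substituting: Ksp = (3s)^3(2s)^2 = 108s^5
Ksp = 108 × (9.370 x 10^-5)^5 = 7.80 × 10^-19

Ksp = 7.80e-19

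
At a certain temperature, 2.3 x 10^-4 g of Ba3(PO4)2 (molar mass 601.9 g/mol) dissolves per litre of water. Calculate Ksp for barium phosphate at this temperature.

Molar solubility s = (2.3 × 10^-4 g/L) / (601.9 g/mol) = 3.82 x 10^-7 M.
Ba3(PO4)2(s) ⇌ 3 Ba^2+(aq) + 2 PO4^3-(aq)
Let s = molar solubility. Then [Ba^2+] = 3s and [PO4^3-] = 2s.
Ksp = [Ba^2+]^3[PO4^3-]^2
Ksp = (3s)^3(2s)^2 = 108s^5
Ksp = 108 × (3.82 × 10^-7)^5 = 8.8 × 10^-31

Ksp = 8.8 × 10^-31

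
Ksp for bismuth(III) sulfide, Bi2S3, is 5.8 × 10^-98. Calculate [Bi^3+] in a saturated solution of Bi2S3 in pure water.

Bi2S3(s) <=> 2 Bi^3+(aq) + 3 S^2-(aq)
Ksp = [Bi^3+]^2[S^2-]^3
For each mole of Bi2S3 that dissolves: [Bi^3+] = 2s, [S^2-] = 3s.
So Ksp = (2s)^2 × (3s)^3 = 108s^5
Solving, s = (5.8 × 10^-98/108)^(1/5) = 1.40 x 10^-20 M
[Bi^3+] = 2s = 2.8 × 10^-20 M

2.8 × 10^-20 M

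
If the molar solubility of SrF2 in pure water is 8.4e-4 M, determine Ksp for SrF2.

SrF2(s) ⇌ Sr^2+ + 2 F^-
For each mole of SrF2 that dissolves: [Sr^2+] = s, [F^-] = 2s.
Ksp = [Sr^2+][F^-]^2
Ksp = s(2s)^2 = 4s^3
Ksp = 4 × (8.4 x 10^-4)^3 = 2.4 x 10^-9

Ksp ≈ 2.4 x 10^-9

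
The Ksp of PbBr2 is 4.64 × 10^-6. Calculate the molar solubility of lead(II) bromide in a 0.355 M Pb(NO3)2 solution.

PbBr2(s) <=> Pb^2+ + 2 Br^-
Ksp = [Pb^2+][Br^-]^2
If s mol/L dissolves here, [Pb^2+] = 0.355 + s ≈ 0.355, [Br^-] = 2s (common-ion effect: Pb^2+ is already 0.355 M).
Ksp ≈ 0.355 × (2s)^2
s = 1.81 x 10^-3 M
Check: s = 1.8 × 10^-3 ≪ 0.355, so the approximation is valid.

s ≈ 1.81 x 10^-3 M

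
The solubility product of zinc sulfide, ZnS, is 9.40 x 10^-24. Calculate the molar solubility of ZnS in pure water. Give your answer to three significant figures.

s = 3.07 × 10^-12 M

ZnS(s) ⇌ Zn^2+ + S^2-
Ksp = [Zn^2+][S^2-]
Let s = molar solubility. Then [Zn^2+] = s and [S^2-] = s.
Ksp = (s)(s) = s^2
s = (9.40 x 10^-24)^(1/2) = 3.07 × 10^-12 M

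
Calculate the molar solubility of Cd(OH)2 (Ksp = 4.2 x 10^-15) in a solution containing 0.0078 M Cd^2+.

Cd(OH)2(s) ⇌ Cd^2+(aq) + 2 OH^-(aq)
Ksp = [Cd^2+][OH^-]^2
If s mol/L dissolves here, [Cd^2+] = 0.0078 + s ≈ 0.0078, [OH^-] = 2s (common-ion effect: Cd^2+ is already 0.0078 M).
Ksp ≈ 0.0078 × (2s)^2
s = 3.7 x 10^-7 M
Check: s = 3.7 x 10^-7 ≪ 0.0078, so the approximation is valid.

s = 3.7 × 10^-7 M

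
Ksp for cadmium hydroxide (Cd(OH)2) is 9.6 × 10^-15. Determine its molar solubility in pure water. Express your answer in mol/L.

Cd(OH)2(s) <=> Cd^2+ + 2 OH^-
Ksp = [Cd^2+][OH^-]^2
If s mol/L of Cd(OH)2 dissolves, [Cd^2+] = s and [OH^-] = 2s.
Ksp = s(2s)^2 = 4s^3
Solving, s = (9.6 × 10^-15/4)^(1/3) = 1.3 × 10^-5 M

1.3e-5 M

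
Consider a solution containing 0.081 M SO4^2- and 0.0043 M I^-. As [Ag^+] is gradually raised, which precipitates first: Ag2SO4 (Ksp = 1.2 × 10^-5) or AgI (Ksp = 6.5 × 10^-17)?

AgI

Precipitation of each salt starts when its ion product equals its Ksp.
For Ag2SO4: 1.2 × 10^-5 = 0.081 × [Ag^+]^2  ⇒  [Ag^+] = 1.2 x 10^-2 M.
For AgI: 6.5 × 10^-17 = 0.0043 × [Ag^+]  ⇒  [Ag^+] = 1.5 x 10^-14 M.
The salt with the lower threshold [Ag^+] precipitates first: AgI.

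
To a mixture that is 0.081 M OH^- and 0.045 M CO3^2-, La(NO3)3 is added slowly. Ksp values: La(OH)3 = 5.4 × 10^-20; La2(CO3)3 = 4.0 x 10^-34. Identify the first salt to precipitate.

Each salt begins to precipitate when Q = Ksp, i.e. when [La^3+] reaches its threshold.
For La(OH)3: 5.4 × 10^-20 = (0.081)^3 × [La^3+]  ⇒  [La^3+] = 1.0 × 10^-16 M.
For La2(CO3)3: 4.0 x 10^-34 = (0.045)^3 × [La^3+]^2  ⇒  [La^3+] = 2.1 × 10^-15 M.
The salt with the lower threshold [La^3+] precipitates first: La(OH)3.

La(OH)3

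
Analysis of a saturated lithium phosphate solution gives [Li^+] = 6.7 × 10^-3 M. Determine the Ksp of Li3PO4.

Li3PO4(s) <=> 3 Li^+ + PO4^3-
Stoichiometry gives [PO4^3-] = (1/3)[Li^+] = 2.23 × 10^-3 M.
Ksp = [Li^+]^3[PO4^3-]
Ksp = (6.7 × 10^-3)^3 × 2.23 × 10^-3 = 6.7 × 10^-10

Ksp = 6.7e-10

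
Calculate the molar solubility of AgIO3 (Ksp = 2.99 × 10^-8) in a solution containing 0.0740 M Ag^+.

AgIO3(s) ⇌ Ag^+(aq) + IO3^-(aq)
Ksp = [Ag^+][IO3^-]
If s mol/L dissolves here, [Ag^+] = 0.0740 + s ≈ 0.0740, [IO3^-] = s (since the Ag^+ already present dominates).
Ksp ≈ 0.0740 × s
s = 4.04 × 10^-7 M
Check: s = 4.0 x 10^-7 ≪ 0.0740, so the approximation is valid.

s ≈ 4.04 × 10^-7 M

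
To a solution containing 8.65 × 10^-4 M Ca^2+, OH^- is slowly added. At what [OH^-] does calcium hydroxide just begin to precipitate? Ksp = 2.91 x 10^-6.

Ca(OH)2(s) <=> Ca^2+(aq) + 2 OH^-(aq)
Ksp = [Ca^2+][OH^-]^2
Precipitation begins when Q = Ksp. With [Ca^2+] = 8.65 × 10^-4 M:
2.91 x 10^-6 = (8.65 × 10^-4) × [OH^-]^2
[OH^-] = (2.91 x 10^-6 / 8.65 × 10^-4)^(1/2) = 5.80 x 10^-2 M

5.80 x 10^-2 M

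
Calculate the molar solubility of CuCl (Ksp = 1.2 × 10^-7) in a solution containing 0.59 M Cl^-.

CuCl(s) ⇌ Cu^+ + Cl^-
Ksp = [Cu^+][Cl^-]
If s mol/L dissolves here, [Cu^+] = s, [Cl^-] = 0.59 + s ≈ 0.59 (since the Cl^- already present dominates).
Ksp ≈ s × 0.59
s = 2.0 × 10^-7 M
Check: s = 2.0 × 10^-7 ≪ 0.59, so the approximation is valid.

2.0 x 10^-7 M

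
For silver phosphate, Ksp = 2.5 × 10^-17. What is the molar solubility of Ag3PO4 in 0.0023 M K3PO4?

Ag3PO4(s) <=> 3 Ag^+ + PO4^3-
Ksp = [Ag^+]^3[PO4^3-]
If s mol/L dissolves here, [Ag^+] = 3s, [PO4^3-] = 0.0023 + s ≈ 0.0023 (since PO4^3- from K3PO4 dominates).
Ksp ≈ (3s)^3 × 0.0023
s = 7.4 × 10^-6 M
Check: s = 7.4 × 10^-6 ≪ 0.0023, so the approximation is valid.

s ≈ 7.4 × 10^-6 M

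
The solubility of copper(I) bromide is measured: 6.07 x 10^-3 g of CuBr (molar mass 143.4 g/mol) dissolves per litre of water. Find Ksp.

Molar solubility s = (6.07 × 10^-3 g/L) / (143.4 g/mol) = 4.233 × 10^-5 M.
CuBr(s) <=> Cu^+(aq) + Br^-(aq)
For each mole of CuBr that dissolves: [Cu^+] = s, [Br^-] = s.
Ksp = [Cu^+][Br^-]
Ksp = s × s = s^2
With s = 4.233 x 10^-5: Ksp = 1.79 x 10^-9

1.79 × 10^-9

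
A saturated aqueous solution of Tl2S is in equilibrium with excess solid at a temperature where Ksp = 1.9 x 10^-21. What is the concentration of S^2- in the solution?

[S^2-] ≈ 7.8e-8 M

Tl2S(s) <=> 2 Tl^+ + S^2-
Ksp = [Tl^+]^2[S^2-]
With molar solubility s: [Tl^+] = 2s, [S^2-] = s.
Substituting: Ksp = (2s)^2s = 4s^3
s = (1.9 x 10^-21 / 4)^(1/3) = 7.80 × 10^-8 M
[S^2-] = s = 7.8 x 10^-8 M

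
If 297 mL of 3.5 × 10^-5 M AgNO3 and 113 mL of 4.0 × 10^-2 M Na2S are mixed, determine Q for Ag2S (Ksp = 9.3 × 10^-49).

Q ≈ 7.1 × 10^-12

Total volume = 297 + 113 = 410 mL.
[Ag^+] = 3.5 × 10^-5 × (297/410) = 2.54 × 10^-5 M
[S^2-] = 4.0 × 10^-2 × (113/410) = 1.10 × 10^-2 M
Ag2S(s) ⇌ 2 Ag^+(aq) + S^2-(aq), so Q = [Ag^+]^2[S^2-]
Q = (2.54 × 10^-5)^2(1.10 × 10^-2) = 7.1 × 10^-12
Q > Ksp, so Ag2S will precipitate.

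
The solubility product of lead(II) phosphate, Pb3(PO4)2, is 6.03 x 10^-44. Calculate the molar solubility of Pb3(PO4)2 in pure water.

Pb3(PO4)2(s) ⇌ 3 Pb^2+(aq) + 2 PO4^3-(aq)
Ksp = [Pb^2+]^3[PO4^3-]^2
If s mol/L of Pb3(PO4)2 dissolves, [Pb^2+] = 3s and [PO4^3-] = 2s.
Ksp = (3s)^3(2s)^2 = 108s^5
s^5 = 6.03 x 10^-44 / 108, so s = 8.90 x 10^-10 M

8.90 x 10^-10 M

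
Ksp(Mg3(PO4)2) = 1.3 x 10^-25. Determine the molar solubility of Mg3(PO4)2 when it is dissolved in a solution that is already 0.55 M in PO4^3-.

s = 2.5 × 10^-9 M

Mg3(PO4)2(s) ⇌ 3 Mg^2+ + 2 PO4^3-
Ksp = [Mg^2+]^3[PO4^3-]^2
Let s = moles of Mg3(PO4)2 that dissolve per litre. [Mg^2+] = 3s, [PO4^3-] = 0.55 + 2s ≈ 0.55 (Ksp is small, so little additional dissolves).
Ksp ≈ (3s)^3 × (0.55)^2
s = 2.5 × 10^-9 M
Check: 2s = 5.0 × 10^-9 ≪ 0.55, so the approximation is valid.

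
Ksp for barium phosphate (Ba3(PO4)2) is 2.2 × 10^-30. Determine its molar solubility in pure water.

s = 4.6 × 10^-7 M

Ba3(PO4)2(s) ⇌ 3 Ba^2+ + 2 PO4^3-
Ksp = [Ba^2+]^3[PO4^3-]^2
With molar solubility s: [Ba^2+] = 3s, [PO4^3-] = 2s.
Ksp = (3s)^3(2s)^2 = 108s^5
s^5 = 2.2 × 10^-30 / 108, so s = 4.6 × 10^-7 M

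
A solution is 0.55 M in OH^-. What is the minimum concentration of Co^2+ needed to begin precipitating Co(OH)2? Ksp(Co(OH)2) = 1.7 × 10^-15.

Co(OH)2(s) ⇌ Co^2+(aq) + 2 OH^-(aq)
Ksp = [Co^2+][OH^-]^2
Precipitation begins when Q = Ksp. With [OH^-] = 0.55 M:
1.7 × 10^-15 = (0.55)^2 × [Co^2+]
[Co^2+] = (1.7 × 10^-15 / 3.03 × 10^-1) = 5.6 × 10^-15 M

[Co^2+] = 5.6 × 10^-15 M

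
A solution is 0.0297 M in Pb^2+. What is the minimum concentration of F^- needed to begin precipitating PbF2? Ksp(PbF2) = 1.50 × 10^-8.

[F^-] ≈ 7.11 × 10^-4 M

PbF2(s) ⇌ Pb^2+(aq) + 2 F^-(aq)
Ksp = [Pb^2+][F^-]^2
Precipitation begins when Q = Ksp. With [Pb^2+] = 0.0297 M:
1.50 × 10^-8 = (0.0297) × [F^-]^2
[F^-] = (1.50 × 10^-8 / 2.97 × 10^-2)^(1/2) = 7.11 x 10^-4 M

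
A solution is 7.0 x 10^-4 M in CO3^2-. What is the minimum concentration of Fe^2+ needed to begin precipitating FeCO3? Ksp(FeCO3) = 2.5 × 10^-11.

FeCO3(s) ⇌ Fe^2+ + CO3^2-
Ksp = [Fe^2+][CO3^2-]
Precipitation begins when Q = Ksp. With [CO3^2-] = 7.0 x 10^-4 M:
2.5 × 10^-11 = (7.0 x 10^-4) × [Fe^2+]
[Fe^2+] = (2.5 × 10^-11 / 7.0 × 10^-4) = 3.6 × 10^-8 M

3.6e-8 M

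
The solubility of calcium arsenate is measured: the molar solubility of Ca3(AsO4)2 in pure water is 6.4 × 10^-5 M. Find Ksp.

Ca3(AsO4)2(s) <=> 3 Ca^2+(aq) + 2 AsO4^3-(aq)
For each mole of Ca3(AsO4)2 that dissolves: [Ca^2+] = 3s, [AsO4^3-] = 2s.
Ksp = [Ca^2+]^3[AsO4^3-]^2
Substituting: Ksp = (3s)^3(2s)^2 = 108s^5
With s = 6.4 × 10^-5: Ksp = 1.2 × 10^-19

Ksp ≈ 1.2e-19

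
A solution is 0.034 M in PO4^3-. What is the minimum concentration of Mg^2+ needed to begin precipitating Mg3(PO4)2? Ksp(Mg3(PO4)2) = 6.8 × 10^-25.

Mg3(PO4)2(s) <=> 3 Mg^2+(aq) + 2 PO4^3-(aq)
Ksp = [Mg^2+]^3[PO4^3-]^2
Precipitation begins when Q = Ksp. With [PO4^3-] = 0.034 M:
6.8 × 10^-25 = (0.034)^2 × [Mg^2+]^3
[Mg^2+] = (6.8 × 10^-25 / 1.16 × 10^-3)^(1/3) = 8.4 × 10^-8 M

[Mg^2+] ≈ 8.4e-8 M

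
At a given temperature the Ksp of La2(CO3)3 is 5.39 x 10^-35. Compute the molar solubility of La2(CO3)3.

5.49 × 10^-8 M

La2(CO3)3(s) ⇌ 2 La^3+(aq) + 3 CO3^2-(aq)
Ksp = [La^3+]^2[CO3^2-]^3
With molar solubility s: [La^3+] = 2s, [CO3^2-] = 3s.
Ksp = (2s)^2(3s)^3 = 108s^5
Solving, s = (5.39 x 10^-35/108)^(1/5) = 5.49 × 10^-8 M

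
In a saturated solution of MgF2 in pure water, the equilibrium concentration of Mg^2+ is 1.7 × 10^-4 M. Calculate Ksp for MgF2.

MgF2(s) ⇌ Mg^2+ + 2 F^-
Stoichiometry gives [F^-] = (2/1)[Mg^2+] = 3.40 × 10^-4 M.
Ksp = [Mg^2+][F^-]^2
Ksp = 1.7 × 10^-4 × (3.40 × 10^-4)^2 = 2.0 x 10^-11

2.0 x 10^-11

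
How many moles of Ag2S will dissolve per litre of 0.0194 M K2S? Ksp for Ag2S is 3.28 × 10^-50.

s = 6.50e-25 M

Ag2S(s) ⇌ 2 Ag^+ + S^2-
Ksp = [Ag^+]^2[S^2-]
Let s = moles of Ag2S that dissolve per litre. [Ag^+] = 2s, [S^2-] = 0.0194 + s ≈ 0.0194 (common-ion effect: S^2- is already 0.0194 M).
Ksp ≈ (2s)^2 × 0.0194
s = 6.50 x 10^-25 M
Check: s = 6.5 × 10^-25 ≪ 0.0194, so the approximation is valid.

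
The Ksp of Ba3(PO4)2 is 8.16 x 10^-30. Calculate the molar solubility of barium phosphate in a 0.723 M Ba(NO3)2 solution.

Ba3(PO4)2(s) ⇌ 3 Ba^2+(aq) + 2 PO4^3-(aq)
Ksp = [Ba^2+]^3[PO4^3-]^2
If s mol/L dissolves here, [Ba^2+] = 0.723 + 3s ≈ 0.723, [PO4^3-] = 2s (common-ion effect: Ba^2+ is already 0.723 M).
Ksp ≈ (0.723)^3 × (2s)^2
s = 2.32 × 10^-15 M
Check: 3s = 7.0 x 10^-15 ≪ 0.723, so the approximation is valid.

2.32 × 10^-15 M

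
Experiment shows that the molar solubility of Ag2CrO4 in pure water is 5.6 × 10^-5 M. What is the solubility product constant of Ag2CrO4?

Ksp = 7.0e-13

Ag2CrO4(s) ⇌ 2 Ag^+(aq) + CrO4^2-(aq)
If s mol/L of Ag2CrO4 dissolves, [Ag^+] = 2s and [CrO4^2-] = s.
Ksp = [Ag^+]^2[CrO4^2-]
Ksp = (2s)^2s = 4s^3
Ksp = 4 × (5.6 × 10^-5)^3 = 7.0 × 10^-13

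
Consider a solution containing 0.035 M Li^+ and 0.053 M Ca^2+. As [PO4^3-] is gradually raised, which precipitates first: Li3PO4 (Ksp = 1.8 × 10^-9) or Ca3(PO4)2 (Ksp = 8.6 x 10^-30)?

Each salt begins to precipitate when Q = Ksp, i.e. when [PO4^3-] reaches its threshold.
For Li3PO4: 1.8 × 10^-9 = (0.035)^3 × [PO4^3-]  ⇒  [PO4^3-] = 4.2 x 10^-5 M.
For Ca3(PO4)2: 8.6 x 10^-30 = (0.053)^3 × [PO4^3-]^2  ⇒  [PO4^3-] = 2.4 x 10^-13 M.
The salt with the lower threshold [PO4^3-] precipitates first: Ca3(PO4)2.

Ca3(PO4)2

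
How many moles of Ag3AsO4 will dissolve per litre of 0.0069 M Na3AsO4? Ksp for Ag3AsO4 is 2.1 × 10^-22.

Ag3AsO4(s) ⇌ 3 Ag^+ + AsO4^3-
Ksp = [Ag^+]^3[AsO4^3-]
If s mol/L dissolves here, [Ag^+] = 3s, [AsO4^3-] = 0.0069 + s ≈ 0.0069 (Ksp is small, so little additional dissolves).
Ksp ≈ (3s)^3 × 0.0069
s = 1.0 × 10^-7 M
Check: s = 1.0 x 10^-7 ≪ 0.0069, so the approximation is valid.

s ≈ 1.0e-7 M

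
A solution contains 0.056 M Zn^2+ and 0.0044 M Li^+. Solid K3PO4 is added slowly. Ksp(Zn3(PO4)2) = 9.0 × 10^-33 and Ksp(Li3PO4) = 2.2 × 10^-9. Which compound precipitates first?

Zn3(PO4)2

Precipitation of each salt starts when its ion product equals its Ksp.
For Zn3(PO4)2: 9.0 × 10^-33 = (0.056)^3 × [PO4^3-]^2  ⇒  [PO4^3-] = 7.2 × 10^-15 M.
For Li3PO4: 2.2 × 10^-9 = (0.0044)^3 × [PO4^3-]  ⇒  [PO4^3-] = 2.6 x 10^-2 M.
The salt with the lower threshold [PO4^3-] precipitates first: Zn3(PO4)2.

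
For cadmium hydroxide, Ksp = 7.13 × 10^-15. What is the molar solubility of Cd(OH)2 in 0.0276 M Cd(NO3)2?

Cd(OH)2(s) ⇌ Cd^2+(aq) + 2 OH^-(aq)
Ksp = [Cd^2+][OH^-]^2
Let s be the molar solubility in this solution. [Cd^2+] = 0.0276 + s ≈ 0.0276, [OH^-] = 2s (Ksp is small, so little additional dissolves).
Ksp ≈ 0.0276 × (2s)^2
s = 2.54 × 10^-7 M
Check: s = 2.5 × 10^-7 ≪ 0.0276, so the approximation is valid.

2.54 × 10^-7 M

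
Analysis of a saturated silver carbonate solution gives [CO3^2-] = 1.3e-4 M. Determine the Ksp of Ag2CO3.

Ag2CO3(s) <=> 2 Ag^+ + CO3^2-
Stoichiometry gives [Ag^+] = (2/1)[CO3^2-] = 2.60 × 10^-4 M.
Ksp = [Ag^+]^2[CO3^2-]
Ksp = (2.60 × 10^-4)^2 × 1.3 × 10^-4 = 8.8 x 10^-12

8.8 x 10^-12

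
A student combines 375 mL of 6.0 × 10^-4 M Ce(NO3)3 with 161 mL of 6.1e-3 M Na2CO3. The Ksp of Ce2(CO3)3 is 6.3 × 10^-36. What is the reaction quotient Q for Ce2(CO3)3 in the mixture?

1.1e-15

Total volume = 375 + 161 = 536 mL.
[Ce^3+] = 6.0 x 10^-4 × (375/536) = 4.20 × 10^-4 M
[CO3^2-] = 6.1 × 10^-3 × (161/536) = 1.83 × 10^-3 M
Ce2(CO3)3(s) <=> 2 Ce^3+(aq) + 3 CO3^2-(aq), so Q = [Ce^3+]^2[CO3^2-]^3
Q = (4.20 × 10^-4)^2(1.83 × 10^-3)^3 = 1.1 × 10^-15
Q > Ksp, so Ce2(CO3)3 will precipitate.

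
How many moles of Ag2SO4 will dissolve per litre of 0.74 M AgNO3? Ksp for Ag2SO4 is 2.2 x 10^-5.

Ag2SO4(s) ⇌ 2 Ag^+(aq) + SO4^2-(aq)
Ksp = [Ag^+]^2[SO4^2-]
Let s be the molar solubility in this solution. [Ag^+] = 0.74 + 2s ≈ 0.74, [SO4^2-] = s (Ksp is small, so little additional dissolves).
Ksp ≈ (0.74)^2 × s
s = 4.0 × 10^-5 M
Check: 2s = 8.0 × 10^-5 ≪ 0.74, so the approximation is valid.

s ≈ 4.0e-5 M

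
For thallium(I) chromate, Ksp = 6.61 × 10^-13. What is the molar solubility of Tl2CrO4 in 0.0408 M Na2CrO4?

s = 2.01 x 10^-6 M

Tl2CrO4(s) ⇌ 2 Tl^+(aq) + CrO4^2-(aq)
Ksp = [Tl^+]^2[CrO4^2-]
If s mol/L dissolves here, [Tl^+] = 2s, [CrO4^2-] = 0.0408 + s ≈ 0.0408 (common-ion effect: CrO4^2- is already 0.0408 M).
Ksp ≈ (2s)^2 × 0.0408
s = 2.01 x 10^-6 M
Check: s = 2.0 × 10^-6 ≪ 0.0408, so the approximation is valid.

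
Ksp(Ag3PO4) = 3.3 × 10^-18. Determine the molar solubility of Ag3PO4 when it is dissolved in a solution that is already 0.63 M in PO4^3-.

Ag3PO4(s) <=> 3 Ag^+ + PO4^3-
Ksp = [Ag^+]^3[PO4^3-]
If s mol/L dissolves here, [Ag^+] = 3s, [PO4^3-] = 0.63 + s ≈ 0.63 (Ksp is small, so little additional dissolves).
Ksp ≈ (3s)^3 × 0.63
s = 5.8 x 10^-7 M
Check: s = 5.8 x 10^-7 ≪ 0.63, so the approximation is valid.

s = 5.8e-7 M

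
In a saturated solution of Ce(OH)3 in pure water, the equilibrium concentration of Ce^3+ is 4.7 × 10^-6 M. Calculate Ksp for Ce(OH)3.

Ksp = 1.3 × 10^-20

Ce(OH)3(s) ⇌ Ce^3+ + 3 OH^-
Stoichiometry gives [OH^-] = (3/1)[Ce^3+] = 1.41 × 10^-5 M.
Ksp = [Ce^3+][OH^-]^3
Ksp = 4.7 × 10^-6 × (1.41 × 10^-5)^3 = 1.3 x 10^-20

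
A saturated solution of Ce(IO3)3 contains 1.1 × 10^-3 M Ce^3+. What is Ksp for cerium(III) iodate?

Ksp = 4.0 × 10^-11

Ce(IO3)3(s) <=> Ce^3+(aq) + 3 IO3^-(aq)
Stoichiometry gives [IO3^-] = (3/1)[Ce^3+] = 3.30 x 10^-3 M.
Ksp = [Ce^3+][IO3^-]^3
Ksp = 1.1 × 10^-3 × (3.30 × 10^-3)^3 = 4.0 × 10^-11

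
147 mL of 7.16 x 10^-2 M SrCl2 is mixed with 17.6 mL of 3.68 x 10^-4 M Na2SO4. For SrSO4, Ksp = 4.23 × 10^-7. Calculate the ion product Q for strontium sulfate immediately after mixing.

Total volume = 147 + 17.6 = 164.6 mL.
[Sr^2+] = 7.16 × 10^-2 × (147/164.6) = 6.394 x 10^-2 M
[SO4^2-] = 3.68 × 10^-4 × (17.6/164.6) = 3.935 x 10^-5 M
SrSO4(s) <=> Sr^2+ + SO4^2-, so Q = [Sr^2+][SO4^2-]
Q = (6.394 x 10^-2)(3.935 × 10^-5) = 2.52 × 10^-6
Q > Ksp, so SrSO4 will precipitate.

2.52e-6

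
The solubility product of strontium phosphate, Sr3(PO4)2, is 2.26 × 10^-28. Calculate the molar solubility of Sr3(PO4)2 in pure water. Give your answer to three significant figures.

s = 1.16e-6 M

Sr3(PO4)2(s) <=> 3 Sr^2+ + 2 PO4^3-
Ksp = [Sr^2+]^3[PO4^3-]^2
For each mole of Sr3(PO4)2 that dissolves: [Sr^2+] = 3s, [PO4^3-] = 2s.
So Ksp = (3s)^3 × (2s)^2 = 108s^5
s = (2.26 × 10^-28 / 108)^(1/5) = 1.16 × 10^-6 M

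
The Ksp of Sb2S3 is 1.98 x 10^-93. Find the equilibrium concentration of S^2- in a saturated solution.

[S^2-] ≈ 3.39 × 10^-19 M

Sb2S3(s) <=> 2 Sb^3+ + 3 S^2-
Ksp = [Sb^3+]^2[S^2-]^3
For each mole of Sb2S3 that dissolves: [Sb^3+] = 2s, [S^2-] = 3s.
Substituting: Ksp = (2s)^2(3s)^3 = 108s^5
Solving, s = (1.98 x 10^-93/108)^(1/5) = 1.129 × 10^-19 M
[S^2-] = 3s = 3.39 x 10^-19 M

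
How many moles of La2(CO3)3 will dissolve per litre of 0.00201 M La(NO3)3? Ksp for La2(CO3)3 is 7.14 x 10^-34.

La2(CO3)3(s) ⇌ 2 La^3+ + 3 CO3^2-
Ksp = [La^3+]^2[CO3^2-]^3
Let s = moles of La2(CO3)3 that dissolve per litre. [La^3+] = 0.00201 + 2s ≈ 0.00201, [CO3^2-] = 3s (since La^3+ from La(NO3)3 dominates).
Ksp ≈ (0.00201)^2 × (3s)^3
s = 1.87 × 10^-10 M
Check: 2s = 3.7 x 10^-10 ≪ 0.00201, so the approximation is valid.

s = 1.87 × 10^-10 M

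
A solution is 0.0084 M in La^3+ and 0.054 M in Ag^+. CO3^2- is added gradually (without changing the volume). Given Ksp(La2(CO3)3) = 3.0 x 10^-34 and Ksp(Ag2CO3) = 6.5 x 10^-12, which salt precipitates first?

Each salt begins to precipitate when Q = Ksp, i.e. when [CO3^2-] reaches its threshold.
For La2(CO3)3: 3.0 x 10^-34 = (0.0084)^2 × [CO3^2-]^3  ⇒  [CO3^2-] = 1.6 x 10^-10 M.
For Ag2CO3: 6.5 x 10^-12 = (0.054)^2 × [CO3^2-]  ⇒  [CO3^2-] = 2.2 x 10^-9 M.
The salt with the lower threshold [CO3^2-] precipitates first: La2(CO3)3.

La2(CO3)3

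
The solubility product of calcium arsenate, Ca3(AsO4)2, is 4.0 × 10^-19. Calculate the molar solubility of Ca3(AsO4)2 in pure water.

Ca3(AsO4)2(s) ⇌ 3 Ca^2+(aq) + 2 AsO4^3-(aq)
Ksp = [Ca^2+]^3[AsO4^3-]^2
For each mole of Ca3(AsO4)2 that dissolves: [Ca^2+] = 3s, [AsO4^3-] = 2s.
Ksp = (3s)^3(2s)^2 = 108s^5
s^5 = 4.0 × 10^-19 / 108, so s = 8.2 × 10^-5 M

s ≈ 8.2 × 10^-5 M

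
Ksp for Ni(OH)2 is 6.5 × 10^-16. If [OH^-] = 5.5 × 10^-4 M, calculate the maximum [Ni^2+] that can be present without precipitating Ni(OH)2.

Ni(OH)2(s) ⇌ Ni^2+(aq) + 2 OH^-(aq)
Ksp = [Ni^2+][OH^-]^2
Precipitation begins when Q = Ksp. With [OH^-] = 5.5 × 10^-4 M:
6.5 × 10^-16 = (5.5 × 10^-4)^2 × [Ni^2+]
[Ni^2+] = (6.5 × 10^-16 / 3.03 × 10^-7) = 2.1 x 10^-9 M

[Ni^2+] ≈ 2.1e-9 M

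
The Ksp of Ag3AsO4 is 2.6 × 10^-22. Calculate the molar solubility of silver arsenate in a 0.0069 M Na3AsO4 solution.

s = 1.1e-7 M

Ag3AsO4(s) ⇌ 3 Ag^+ + AsO4^3-
Ksp = [Ag^+]^3[AsO4^3-]
If s mol/L dissolves here, [Ag^+] = 3s, [AsO4^3-] = 0.0069 + s ≈ 0.0069 (common-ion effect: AsO4^3- is already 0.0069 M).
Ksp ≈ (3s)^3 × 0.0069
s = 1.1 × 10^-7 M
Check: s = 1.1 × 10^-7 ≪ 0.0069, so the approximation is valid.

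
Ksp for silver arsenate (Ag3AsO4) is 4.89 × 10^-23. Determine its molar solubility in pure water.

Ag3AsO4(s) ⇌ 3 Ag^+ + AsO4^3-
Ksp = [Ag^+]^3[AsO4^3-]
For each mole of Ag3AsO4 that dissolves: [Ag^+] = 3s, [AsO4^3-] = s.
Substituting: Ksp = (3s)^3s = 27s^4
Solving, s = (4.89 × 10^-23/27)^(1/4) = 1.16 x 10^-6 M

s = 1.16e-6 M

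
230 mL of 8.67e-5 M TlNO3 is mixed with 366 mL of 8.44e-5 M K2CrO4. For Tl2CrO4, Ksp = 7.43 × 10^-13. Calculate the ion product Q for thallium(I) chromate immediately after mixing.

Total volume = 230 + 366 = 596 mL.
[Tl^+] = 8.67 × 10^-5 × (230/596) = 3.346 x 10^-5 M
[CrO4^2-] = 8.44 x 10^-5 × (366/596) = 5.183 × 10^-5 M
Tl2CrO4(s) ⇌ 2 Tl^+ + CrO4^2-, so Q = [Tl^+]^2[CrO4^2-]
Q = (3.346 × 10^-5)^2(5.183 x 10^-5) = 5.80 × 10^-14
Q < Ksp, so no precipitate of Tl2CrO4 forms.

Q ≈ 5.80 × 10^-14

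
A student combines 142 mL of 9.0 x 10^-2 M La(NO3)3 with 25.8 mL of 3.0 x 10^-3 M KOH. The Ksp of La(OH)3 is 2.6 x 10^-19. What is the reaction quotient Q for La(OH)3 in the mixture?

7.5 × 10^-12

Total volume = 142 + 25.8 = 167.8 mL.
[La^3+] = 9.0 × 10^-2 × (142/167.8) = 7.62 × 10^-2 M
[OH^-] = 3.0 × 10^-3 × (25.8/167.8) = 4.61 × 10^-4 M
La(OH)3(s) ⇌ La^3+ + 3 OH^-, so Q = [La^3+][OH^-]^3
Q = (7.62 × 10^-2)(4.61 × 10^-4)^3 = 7.5 x 10^-12
Q > Ksp, so La(OH)3 will precipitate.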